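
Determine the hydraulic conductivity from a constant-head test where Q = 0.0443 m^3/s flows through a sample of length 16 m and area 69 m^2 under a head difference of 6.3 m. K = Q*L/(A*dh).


From K = Q*L / (A*dh):
Numerator: Q*L = 0.0443 * 16 = 0.7088.
Denominator: A*dh = 69 * 6.3 = 434.7.
K = 0.7088 / 434.7 = 0.001631 m/s.

0.001631


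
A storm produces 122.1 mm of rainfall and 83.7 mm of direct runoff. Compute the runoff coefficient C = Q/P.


The runoff coefficient C = runoff depth / rainfall depth.
C = 83.7 / 122.1
  = 0.6855.

0.6855


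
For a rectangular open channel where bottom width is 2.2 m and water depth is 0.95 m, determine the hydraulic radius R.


For a rectangular section:
Flow area A = b * y = 2.2 * 0.95 = 2.09 m^2.
Wetted perimeter P = b + 2y = 2.2 + 2*0.95 = 4.1 m.
Hydraulic radius R = A/P = 2.09 / 4.1 = 0.5098 m.

0.5098


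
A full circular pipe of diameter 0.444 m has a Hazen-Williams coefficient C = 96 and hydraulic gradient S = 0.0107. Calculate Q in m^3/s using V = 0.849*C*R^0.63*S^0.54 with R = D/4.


For a full circular pipe, R = D/4 = 0.444/4 = 0.111 m.
V = 0.849 * 96 * 0.111^0.63 * 0.0107^0.54
  = 0.849 * 96 * 0.250353 * 0.086271
  = 1.7604 m/s.
Pipe area A = pi*D^2/4 = pi*0.444^2/4 = 0.1548 m^2.
Q = A * V = 0.1548 * 1.7604 = 0.2726 m^3/s.

0.2726


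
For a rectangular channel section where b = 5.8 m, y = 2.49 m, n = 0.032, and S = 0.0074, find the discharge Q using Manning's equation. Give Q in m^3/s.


For a rectangular channel, the cross-sectional area A = b * y = 5.8 * 2.49 = 14.44 m^2.
The wetted perimeter P = b + 2y = 5.8 + 2*2.49 = 10.78 m.
Hydraulic radius R = A/P = 14.44/10.78 = 1.3397 m.
Velocity V = (1/n)*R^(2/3)*S^(1/2) = (1/0.032)*1.3397^(2/3)*0.0074^(1/2) = 3.2669 m/s.
Discharge Q = A * V = 14.44 * 3.2669 = 47.181 m^3/s.

47.181


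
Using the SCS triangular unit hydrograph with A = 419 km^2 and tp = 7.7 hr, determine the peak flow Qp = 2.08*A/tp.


SCS formula: Qp = 2.08 * A / tp.
Qp = 2.08 * 419 / 7.7
   = 871.52 / 7.7
   = 113.18 m^3/s per cm.

113.18


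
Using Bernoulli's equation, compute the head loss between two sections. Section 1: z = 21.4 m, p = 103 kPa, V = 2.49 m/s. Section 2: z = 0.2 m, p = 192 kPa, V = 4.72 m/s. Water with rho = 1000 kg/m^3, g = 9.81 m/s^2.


Total head at each section: H = z + p/(rho*g) + V^2/(2g).
H1 = 21.4 + 103*1000/(1000*9.81) + 2.49^2/(2*9.81)
   = 21.4 + 10.499 + 0.316
   = 32.215 m.
H2 = 0.2 + 192*1000/(1000*9.81) + 4.72^2/(2*9.81)
   = 0.2 + 19.572 + 1.1355
   = 20.907 m.
h_L = H1 - H2 = 32.215 - 20.907 = 11.308 m.

11.308


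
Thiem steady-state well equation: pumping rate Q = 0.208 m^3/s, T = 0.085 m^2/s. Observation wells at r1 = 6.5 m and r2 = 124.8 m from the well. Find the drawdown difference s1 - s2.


Thiem equation: s1 - s2 = Q/(2*pi*T) * ln(r2/r1).
ln(r2/r1) = ln(124.8/6.5) = 2.9549.
Q/(2*pi*T) = 0.208 / (2*pi*0.085) = 0.208 / 0.5341 = 0.3895.
s1 - s2 = 0.3895 * 2.9549 = 1.1508 m.

1.1508


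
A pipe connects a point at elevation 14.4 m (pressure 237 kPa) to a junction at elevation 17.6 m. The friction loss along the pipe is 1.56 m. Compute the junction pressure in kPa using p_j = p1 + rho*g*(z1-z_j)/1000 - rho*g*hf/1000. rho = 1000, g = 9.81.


Junction pressure: p_j = p1 + rho*g*(z1 - z_j)/1000 - rho*g*hf/1000.
Elevation term = 1000*9.81*(14.4 - 17.6)/1000 = -31.392 kPa.
Friction term = 1000*9.81*1.56/1000 = 15.304 kPa.
p_j = 237 + -31.392 - 15.304 = 190.3 kPa.

190.3


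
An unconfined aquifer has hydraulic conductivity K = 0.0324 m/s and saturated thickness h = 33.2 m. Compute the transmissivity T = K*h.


Transmissivity is defined as T = K * h.
T = 0.0324 * 33.2
  = 1.0757 m^2/s.

1.0757


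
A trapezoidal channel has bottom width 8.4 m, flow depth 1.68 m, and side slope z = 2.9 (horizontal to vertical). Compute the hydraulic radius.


For a trapezoidal section with side slope z:
A = (b + z*y)*y = (8.4 + 2.9*1.68)*1.68 = 22.297 m^2.
P = b + 2*y*sqrt(1 + z^2) = 8.4 + 2*1.68*sqrt(1 + 2.9^2) = 18.707 m.
R = A/P = 22.297 / 18.707 = 1.1919 m.

1.1919


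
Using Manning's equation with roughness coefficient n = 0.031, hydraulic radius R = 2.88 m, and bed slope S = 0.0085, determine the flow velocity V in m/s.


Manning's equation gives V = (1/n) * R^(2/3) * S^(1/2).
First, compute R^(2/3) = 2.88^(2/3) = 2.0242.
Next, S^(1/2) = 0.0085^(1/2) = 0.092195.
Then 1/n = 1/0.031 = 32.26.
V = 32.26 * 2.0242 * 0.092195 = 6.0202 m/s.

6.0202


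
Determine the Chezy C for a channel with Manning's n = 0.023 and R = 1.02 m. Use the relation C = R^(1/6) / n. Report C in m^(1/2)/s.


The Chezy coefficient relates to Manning's n through C = R^(1/6) / n.
R^(1/6) = 1.02^(1/6) = 1.003306.
C = 1.003306 / 0.023 = 43.62 m^(1/2)/s.

43.62


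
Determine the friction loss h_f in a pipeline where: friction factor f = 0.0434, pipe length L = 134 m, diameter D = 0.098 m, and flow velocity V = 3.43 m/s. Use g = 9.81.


Darcy-Weisbach equation: h_f = f * (L/D) * V^2/(2g).
f * L/D = 0.0434 * 134/0.098 = 59.3429.
V^2/(2g) = 3.43^2 / (2*9.81) = 11.7649 / 19.62 = 0.5996 m.
h_f = 59.3429 * 0.5996 = 35.584 m.

35.584


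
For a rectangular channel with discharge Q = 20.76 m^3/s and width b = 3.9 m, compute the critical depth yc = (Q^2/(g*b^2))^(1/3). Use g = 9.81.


Using yc = (Q^2 / (g * b^2))^(1/3):
Q^2 = 20.76^2 = 430.98.
g * b^2 = 9.81 * 3.9^2 = 9.81 * 15.21 = 149.21.
Q^2 / (g*b^2) = 430.98 / 149.21 = 2.8884.
yc = 2.8884^(1/3) = 1.4241 m.

1.4241


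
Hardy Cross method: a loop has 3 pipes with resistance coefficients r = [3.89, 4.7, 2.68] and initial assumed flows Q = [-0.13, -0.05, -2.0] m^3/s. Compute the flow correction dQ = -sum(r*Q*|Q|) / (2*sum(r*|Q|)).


Numerator terms (r*Q*|Q|): 3.89*-0.13*|-0.13| = -0.0657; 4.7*-0.05*|-0.05| = -0.0118; 2.68*-2.0*|-2.0| = -10.72.
Sum of numerator = -10.7975.
Denominator terms (r*|Q|): 3.89*|-0.13| = 0.5057; 4.7*|-0.05| = 0.235; 2.68*|-2.0| = 5.36.
2 * sum of denominator = 2 * 6.1007 = 12.2014.
dQ = --10.7975 / 12.2014 = 0.8849 m^3/s.

0.8849


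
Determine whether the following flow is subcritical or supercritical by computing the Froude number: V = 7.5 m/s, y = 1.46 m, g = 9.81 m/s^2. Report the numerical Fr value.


The Froude number is defined as Fr = V / sqrt(g*y).
g*y = 9.81 * 1.46 = 14.3226.
sqrt(g*y) = sqrt(14.3226) = 3.7845.
Fr = 7.5 / 3.7845 = 1.9818.
Since Fr > 1, the flow is supercritical.

1.9818


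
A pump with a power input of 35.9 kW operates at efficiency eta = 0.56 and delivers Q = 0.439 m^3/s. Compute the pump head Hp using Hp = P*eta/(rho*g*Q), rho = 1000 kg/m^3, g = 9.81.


Pump head formula: Hp = P * eta / (rho * g * Q).
Numerator: P * eta = 35.9 * 1000 * 0.56 = 20104.0 W.
Denominator: rho * g * Q = 1000 * 9.81 * 0.439 = 4306.59.
Hp = 20104.0 / 4306.59 = 4.67 m.

4.67


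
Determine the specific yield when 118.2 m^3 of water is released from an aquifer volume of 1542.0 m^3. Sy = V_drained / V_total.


Specific yield Sy = Volume drained / Total volume.
Sy = 118.2 / 1542.0
   = 0.0767.

0.0767


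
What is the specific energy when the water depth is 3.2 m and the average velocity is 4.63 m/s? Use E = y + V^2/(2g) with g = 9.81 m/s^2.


Specific energy E = y + V^2/(2g).
Velocity head = V^2/(2g) = 4.63^2 / (2*9.81) = 21.4369 / 19.62 = 1.0926 m.
E = 3.2 + 1.0926 = 4.2926 m.

4.2926


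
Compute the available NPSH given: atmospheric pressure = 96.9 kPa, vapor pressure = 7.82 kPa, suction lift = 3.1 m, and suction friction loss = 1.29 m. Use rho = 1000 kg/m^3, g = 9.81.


NPSHa = p_atm/(rho*g) - z_s - hf_s - p_vap/(rho*g).
p_atm/(rho*g) = 96.9*1000 / (1000*9.81) = 9.878 m.
p_vap/(rho*g) = 7.82*1000 / (1000*9.81) = 0.797 m.
NPSHa = 9.878 - 3.1 - 1.29 - 0.797
      = 4.69 m.

4.69


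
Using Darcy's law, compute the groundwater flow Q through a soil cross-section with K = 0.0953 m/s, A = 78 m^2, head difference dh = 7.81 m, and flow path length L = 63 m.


Darcy's law: Q = K * A * i, where i = dh/L.
Hydraulic gradient i = 7.81 / 63 = 0.123968.
Q = 0.0953 * 78 * 0.123968
  = 0.9215 m^3/s.

0.9215


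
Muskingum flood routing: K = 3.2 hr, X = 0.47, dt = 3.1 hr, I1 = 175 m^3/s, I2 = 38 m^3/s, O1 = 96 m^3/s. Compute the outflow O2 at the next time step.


Muskingum coefficients:
denom = 2*K*(1-X) + dt = 2*3.2*(1-0.47) + 3.1 = 6.492.
C0 = (dt - 2*K*X)/denom = (3.1 - 2*3.2*0.47)/6.492 = 0.0142.
C1 = (dt + 2*K*X)/denom = (3.1 + 2*3.2*0.47)/6.492 = 0.9409.
C2 = (2*K*(1-X) - dt)/denom = 0.045.
O2 = C0*I2 + C1*I1 + C2*O1
   = 0.0142*38 + 0.9409*175 + 0.045*96
   = 169.51 m^3/s.

169.51


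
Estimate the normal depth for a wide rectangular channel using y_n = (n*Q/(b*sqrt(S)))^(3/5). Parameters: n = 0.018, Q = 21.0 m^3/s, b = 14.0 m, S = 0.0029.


We use the wide-channel approximation y_n = (n*Q/(b*sqrt(S)))^(3/5).
sqrt(S) = sqrt(0.0029) = 0.053852.
Numerator: n*Q = 0.018 * 21.0 = 0.378.
Denominator: b*sqrt(S) = 14.0 * 0.053852 = 0.753928.
arg = 0.5014.
y_n = 0.5014^(3/5) = 0.6608 m.

0.6608


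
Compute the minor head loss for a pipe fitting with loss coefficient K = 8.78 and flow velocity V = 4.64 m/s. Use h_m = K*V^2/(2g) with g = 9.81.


Minor loss formula: h_m = K * V^2/(2g).
V^2 = 4.64^2 = 21.5296.
V^2/(2g) = 21.5296 / 19.62 = 1.0973 m.
h_m = 8.78 * 1.0973 = 9.6346 m.

9.6346


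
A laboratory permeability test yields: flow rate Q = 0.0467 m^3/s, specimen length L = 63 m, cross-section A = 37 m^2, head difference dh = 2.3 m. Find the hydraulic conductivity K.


From K = Q*L / (A*dh):
Numerator: Q*L = 0.0467 * 63 = 2.9421.
Denominator: A*dh = 37 * 2.3 = 85.1.
K = 2.9421 / 85.1 = 0.034572 m/s.

0.034572


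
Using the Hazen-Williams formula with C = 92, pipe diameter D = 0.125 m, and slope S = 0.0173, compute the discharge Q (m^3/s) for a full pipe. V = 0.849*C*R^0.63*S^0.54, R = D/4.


For a full circular pipe, R = D/4 = 0.125/4 = 0.0312 m.
V = 0.849 * 92 * 0.0312^0.63 * 0.0173^0.54
  = 0.849 * 92 * 0.112656 * 0.111827
  = 0.984 m/s.
Pipe area A = pi*D^2/4 = pi*0.125^2/4 = 0.0123 m^2.
Q = A * V = 0.0123 * 0.984 = 0.0121 m^3/s.

0.0121


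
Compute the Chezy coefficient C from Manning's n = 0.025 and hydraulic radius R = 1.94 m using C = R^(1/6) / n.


The Chezy coefficient relates to Manning's n through C = R^(1/6) / n.
R^(1/6) = 1.94^(1/6) = 1.116778.
C = 1.116778 / 0.025 = 44.67 m^(1/2)/s.

44.67


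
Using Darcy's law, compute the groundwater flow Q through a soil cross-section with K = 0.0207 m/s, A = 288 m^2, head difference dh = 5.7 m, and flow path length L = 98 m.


Darcy's law: Q = K * A * i, where i = dh/L.
Hydraulic gradient i = 5.7 / 98 = 0.058163.
Q = 0.0207 * 288 * 0.058163
  = 0.3467 m^3/s.

0.3467


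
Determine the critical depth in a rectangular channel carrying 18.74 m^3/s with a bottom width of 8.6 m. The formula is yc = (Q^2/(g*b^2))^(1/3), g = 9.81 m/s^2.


Using yc = (Q^2 / (g * b^2))^(1/3):
Q^2 = 18.74^2 = 351.19.
g * b^2 = 9.81 * 8.6^2 = 9.81 * 73.96 = 725.55.
Q^2 / (g*b^2) = 351.19 / 725.55 = 0.484.
yc = 0.484^(1/3) = 0.7852 m.

0.7852


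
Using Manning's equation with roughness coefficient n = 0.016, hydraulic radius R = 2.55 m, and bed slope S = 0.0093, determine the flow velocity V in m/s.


Manning's equation gives V = (1/n) * R^(2/3) * S^(1/2).
First, compute R^(2/3) = 2.55^(2/3) = 1.8665.
Next, S^(1/2) = 0.0093^(1/2) = 0.096437.
Then 1/n = 1/0.016 = 62.5.
V = 62.5 * 1.8665 * 0.096437 = 11.2499 m/s.

11.2499


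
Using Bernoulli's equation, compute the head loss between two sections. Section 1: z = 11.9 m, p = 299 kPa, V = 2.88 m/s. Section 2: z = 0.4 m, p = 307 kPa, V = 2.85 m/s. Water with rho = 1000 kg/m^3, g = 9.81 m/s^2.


Total head at each section: H = z + p/(rho*g) + V^2/(2g).
H1 = 11.9 + 299*1000/(1000*9.81) + 2.88^2/(2*9.81)
   = 11.9 + 30.479 + 0.4228
   = 42.802 m.
H2 = 0.4 + 307*1000/(1000*9.81) + 2.85^2/(2*9.81)
   = 0.4 + 31.295 + 0.414
   = 32.109 m.
h_L = H1 - H2 = 42.802 - 32.109 = 10.693 m.

10.693


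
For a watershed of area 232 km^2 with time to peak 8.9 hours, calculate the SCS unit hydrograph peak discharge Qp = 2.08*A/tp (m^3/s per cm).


SCS formula: Qp = 2.08 * A / tp.
Qp = 2.08 * 232 / 8.9
   = 482.56 / 8.9
   = 54.22 m^3/s per cm.

54.22


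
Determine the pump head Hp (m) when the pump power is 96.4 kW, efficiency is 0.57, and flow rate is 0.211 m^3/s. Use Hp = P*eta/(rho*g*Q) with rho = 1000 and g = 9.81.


Pump head formula: Hp = P * eta / (rho * g * Q).
Numerator: P * eta = 96.4 * 1000 * 0.57 = 54948.0 W.
Denominator: rho * g * Q = 1000 * 9.81 * 0.211 = 2069.91.
Hp = 54948.0 / 2069.91 = 26.55 m.

26.55


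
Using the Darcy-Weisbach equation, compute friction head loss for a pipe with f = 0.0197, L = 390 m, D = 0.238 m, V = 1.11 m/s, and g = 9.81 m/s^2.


Darcy-Weisbach equation: h_f = f * (L/D) * V^2/(2g).
f * L/D = 0.0197 * 390/0.238 = 32.2815.
V^2/(2g) = 1.11^2 / (2*9.81) = 1.2321 / 19.62 = 0.0628 m.
h_f = 32.2815 * 0.0628 = 2.027 m.

2.027


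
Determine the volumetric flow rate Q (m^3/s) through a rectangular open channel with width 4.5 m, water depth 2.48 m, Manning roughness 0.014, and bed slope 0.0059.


For a rectangular channel, the cross-sectional area A = b * y = 4.5 * 2.48 = 11.16 m^2.
The wetted perimeter P = b + 2y = 4.5 + 2*2.48 = 9.46 m.
Hydraulic radius R = A/P = 11.16/9.46 = 1.1797 m.
Velocity V = (1/n)*R^(2/3)*S^(1/2) = (1/0.014)*1.1797^(2/3)*0.0059^(1/2) = 6.1256 m/s.
Discharge Q = A * V = 11.16 * 6.1256 = 68.361 m^3/s.

68.361


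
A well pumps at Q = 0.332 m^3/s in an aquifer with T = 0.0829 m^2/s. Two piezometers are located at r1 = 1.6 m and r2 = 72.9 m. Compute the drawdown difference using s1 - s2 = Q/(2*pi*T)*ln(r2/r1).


Thiem equation: s1 - s2 = Q/(2*pi*T) * ln(r2/r1).
ln(r2/r1) = ln(72.9/1.6) = 3.8191.
Q/(2*pi*T) = 0.332 / (2*pi*0.0829) = 0.332 / 0.5209 = 0.6374.
s1 - s2 = 0.6374 * 3.8191 = 2.4342 m.

2.4342


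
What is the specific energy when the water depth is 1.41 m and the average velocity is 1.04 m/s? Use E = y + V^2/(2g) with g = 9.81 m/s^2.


Specific energy E = y + V^2/(2g).
Velocity head = V^2/(2g) = 1.04^2 / (2*9.81) = 1.0816 / 19.62 = 0.0551 m.
E = 1.41 + 0.0551 = 1.4651 m.

1.4651


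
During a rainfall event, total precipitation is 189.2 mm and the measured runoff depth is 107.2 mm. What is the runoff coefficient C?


The runoff coefficient C = runoff depth / rainfall depth.
C = 107.2 / 189.2
  = 0.5666.

0.5666


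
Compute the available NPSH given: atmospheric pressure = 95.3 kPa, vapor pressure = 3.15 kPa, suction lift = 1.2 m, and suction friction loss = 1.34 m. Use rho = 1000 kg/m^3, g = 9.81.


NPSHa = p_atm/(rho*g) - z_s - hf_s - p_vap/(rho*g).
p_atm/(rho*g) = 95.3*1000 / (1000*9.81) = 9.715 m.
p_vap/(rho*g) = 3.15*1000 / (1000*9.81) = 0.321 m.
NPSHa = 9.715 - 1.2 - 1.34 - 0.321
      = 6.85 m.

6.85


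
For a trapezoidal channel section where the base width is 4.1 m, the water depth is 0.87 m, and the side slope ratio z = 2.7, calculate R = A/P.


For a trapezoidal section with side slope z:
A = (b + z*y)*y = (4.1 + 2.7*0.87)*0.87 = 5.611 m^2.
P = b + 2*y*sqrt(1 + z^2) = 4.1 + 2*0.87*sqrt(1 + 2.7^2) = 9.11 m.
R = A/P = 5.611 / 9.11 = 0.6159 m.

0.6159


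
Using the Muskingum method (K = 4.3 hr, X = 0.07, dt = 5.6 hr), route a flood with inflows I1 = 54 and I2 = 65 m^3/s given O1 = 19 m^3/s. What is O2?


Muskingum coefficients:
denom = 2*K*(1-X) + dt = 2*4.3*(1-0.07) + 5.6 = 13.598.
C0 = (dt - 2*K*X)/denom = (5.6 - 2*4.3*0.07)/13.598 = 0.3676.
C1 = (dt + 2*K*X)/denom = (5.6 + 2*4.3*0.07)/13.598 = 0.4561.
C2 = (2*K*(1-X) - dt)/denom = 0.1763.
O2 = C0*I2 + C1*I1 + C2*O1
   = 0.3676*65 + 0.4561*54 + 0.1763*19
   = 51.87 m^3/s.

51.87


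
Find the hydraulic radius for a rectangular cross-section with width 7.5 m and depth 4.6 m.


For a rectangular section:
Flow area A = b * y = 7.5 * 4.6 = 34.5 m^2.
Wetted perimeter P = b + 2y = 7.5 + 2*4.6 = 16.7 m.
Hydraulic radius R = A/P = 34.5 / 16.7 = 2.0659 m.

2.0659


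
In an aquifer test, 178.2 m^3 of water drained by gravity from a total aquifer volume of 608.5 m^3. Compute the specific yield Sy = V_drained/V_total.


Specific yield Sy = Volume drained / Total volume.
Sy = 178.2 / 608.5
   = 0.2929.

0.2929


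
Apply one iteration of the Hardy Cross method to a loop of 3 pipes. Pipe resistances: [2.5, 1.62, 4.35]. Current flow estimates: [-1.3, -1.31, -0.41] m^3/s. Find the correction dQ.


Numerator terms (r*Q*|Q|): 2.5*-1.3*|-1.3| = -4.225; 1.62*-1.31*|-1.31| = -2.7801; 4.35*-0.41*|-0.41| = -0.7312.
Sum of numerator = -7.7363.
Denominator terms (r*|Q|): 2.5*|-1.3| = 3.25; 1.62*|-1.31| = 2.1222; 4.35*|-0.41| = 1.7835.
2 * sum of denominator = 2 * 7.1557 = 14.3114.
dQ = --7.7363 / 14.3114 = 0.5406 m^3/s.

0.5406


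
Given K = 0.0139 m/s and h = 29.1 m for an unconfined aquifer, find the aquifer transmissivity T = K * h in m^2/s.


Transmissivity is defined as T = K * h.
T = 0.0139 * 29.1
  = 0.4045 m^2/s.

0.4045


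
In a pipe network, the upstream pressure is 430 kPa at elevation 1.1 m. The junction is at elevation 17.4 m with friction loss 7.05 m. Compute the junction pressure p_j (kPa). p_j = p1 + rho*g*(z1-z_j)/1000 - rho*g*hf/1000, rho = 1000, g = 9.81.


Junction pressure: p_j = p1 + rho*g*(z1 - z_j)/1000 - rho*g*hf/1000.
Elevation term = 1000*9.81*(1.1 - 17.4)/1000 = -159.903 kPa.
Friction term = 1000*9.81*7.05/1000 = 69.16 kPa.
p_j = 430 + -159.903 - 69.16 = 200.94 kPa.

200.94


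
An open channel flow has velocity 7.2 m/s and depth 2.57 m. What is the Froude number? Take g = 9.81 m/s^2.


The Froude number is defined as Fr = V / sqrt(g*y).
g*y = 9.81 * 2.57 = 25.2117.
sqrt(g*y) = sqrt(25.2117) = 5.0211.
Fr = 7.2 / 5.0211 = 1.4339.

1.4339


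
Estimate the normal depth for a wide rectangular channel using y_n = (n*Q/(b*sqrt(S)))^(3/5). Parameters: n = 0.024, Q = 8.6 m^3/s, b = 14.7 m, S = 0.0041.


We use the wide-channel approximation y_n = (n*Q/(b*sqrt(S)))^(3/5).
sqrt(S) = sqrt(0.0041) = 0.064031.
Numerator: n*Q = 0.024 * 8.6 = 0.2064.
Denominator: b*sqrt(S) = 14.7 * 0.064031 = 0.941256.
arg = 0.2193.
y_n = 0.2193^(3/5) = 0.4023 m.

0.4023


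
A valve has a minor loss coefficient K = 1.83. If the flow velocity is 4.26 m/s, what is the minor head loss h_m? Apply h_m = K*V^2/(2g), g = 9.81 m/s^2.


Minor loss formula: h_m = K * V^2/(2g).
V^2 = 4.26^2 = 18.1476.
V^2/(2g) = 18.1476 / 19.62 = 0.925 m.
h_m = 1.83 * 0.925 = 1.6927 m.

1.6927


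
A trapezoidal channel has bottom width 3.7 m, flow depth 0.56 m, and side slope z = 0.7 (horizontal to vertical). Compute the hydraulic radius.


For a trapezoidal section with side slope z:
A = (b + z*y)*y = (3.7 + 0.7*0.56)*0.56 = 2.292 m^2.
P = b + 2*y*sqrt(1 + z^2) = 3.7 + 2*0.56*sqrt(1 + 0.7^2) = 5.067 m.
R = A/P = 2.292 / 5.067 = 0.4522 m.

0.4522


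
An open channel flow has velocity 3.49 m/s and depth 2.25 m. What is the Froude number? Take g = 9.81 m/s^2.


The Froude number is defined as Fr = V / sqrt(g*y).
g*y = 9.81 * 2.25 = 22.0725.
sqrt(g*y) = sqrt(22.0725) = 4.6981.
Fr = 3.49 / 4.6981 = 0.7428.

0.7428


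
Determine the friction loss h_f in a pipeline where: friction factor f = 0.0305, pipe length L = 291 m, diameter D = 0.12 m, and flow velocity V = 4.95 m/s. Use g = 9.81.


Darcy-Weisbach equation: h_f = f * (L/D) * V^2/(2g).
f * L/D = 0.0305 * 291/0.12 = 73.9625.
V^2/(2g) = 4.95^2 / (2*9.81) = 24.5025 / 19.62 = 1.2489 m.
h_f = 73.9625 * 1.2489 = 92.368 m.

92.368


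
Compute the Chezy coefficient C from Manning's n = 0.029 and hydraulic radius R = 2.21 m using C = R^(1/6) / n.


The Chezy coefficient relates to Manning's n through C = R^(1/6) / n.
R^(1/6) = 2.21^(1/6) = 1.141297.
C = 1.141297 / 0.029 = 39.36 m^(1/2)/s.

39.36


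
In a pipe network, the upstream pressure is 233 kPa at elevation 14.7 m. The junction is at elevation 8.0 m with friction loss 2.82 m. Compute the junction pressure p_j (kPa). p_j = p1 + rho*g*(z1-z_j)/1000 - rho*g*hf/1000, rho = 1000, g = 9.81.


Junction pressure: p_j = p1 + rho*g*(z1 - z_j)/1000 - rho*g*hf/1000.
Elevation term = 1000*9.81*(14.7 - 8.0)/1000 = 65.727 kPa.
Friction term = 1000*9.81*2.82/1000 = 27.664 kPa.
p_j = 233 + 65.727 - 27.664 = 271.06 kPa.

271.06


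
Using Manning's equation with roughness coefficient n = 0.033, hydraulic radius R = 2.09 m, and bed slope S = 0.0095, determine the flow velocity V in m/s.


Manning's equation gives V = (1/n) * R^(2/3) * S^(1/2).
First, compute R^(2/3) = 2.09^(2/3) = 1.6347.
Next, S^(1/2) = 0.0095^(1/2) = 0.097468.
Then 1/n = 1/0.033 = 30.3.
V = 30.3 * 1.6347 * 0.097468 = 4.8281 m/s.

4.8281


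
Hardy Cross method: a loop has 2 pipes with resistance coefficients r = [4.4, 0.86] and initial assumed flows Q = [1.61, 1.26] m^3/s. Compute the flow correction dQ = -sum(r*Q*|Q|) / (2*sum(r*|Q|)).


Numerator terms (r*Q*|Q|): 4.4*1.61*|1.61| = 11.4052; 0.86*1.26*|1.26| = 1.3653.
Sum of numerator = 12.7706.
Denominator terms (r*|Q|): 4.4*|1.61| = 7.084; 0.86*|1.26| = 1.0836.
2 * sum of denominator = 2 * 8.1676 = 16.3352.
dQ = -12.7706 / 16.3352 = -0.7818 m^3/s.

-0.7818


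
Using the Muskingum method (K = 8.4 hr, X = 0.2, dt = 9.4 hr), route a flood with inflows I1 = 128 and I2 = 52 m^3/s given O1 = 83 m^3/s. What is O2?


Muskingum coefficients:
denom = 2*K*(1-X) + dt = 2*8.4*(1-0.2) + 9.4 = 22.84.
C0 = (dt - 2*K*X)/denom = (9.4 - 2*8.4*0.2)/22.84 = 0.2644.
C1 = (dt + 2*K*X)/denom = (9.4 + 2*8.4*0.2)/22.84 = 0.5587.
C2 = (2*K*(1-X) - dt)/denom = 0.1769.
O2 = C0*I2 + C1*I1 + C2*O1
   = 0.2644*52 + 0.5587*128 + 0.1769*83
   = 99.94 m^3/s.

99.94


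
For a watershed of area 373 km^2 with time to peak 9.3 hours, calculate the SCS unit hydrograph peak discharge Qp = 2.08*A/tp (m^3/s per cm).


SCS formula: Qp = 2.08 * A / tp.
Qp = 2.08 * 373 / 9.3
   = 775.84 / 9.3
   = 83.42 m^3/s per cm.

83.42


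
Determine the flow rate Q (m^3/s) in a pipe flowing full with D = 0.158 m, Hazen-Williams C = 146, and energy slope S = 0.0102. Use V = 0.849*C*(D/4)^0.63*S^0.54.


For a full circular pipe, R = D/4 = 0.158/4 = 0.0395 m.
V = 0.849 * 146 * 0.0395^0.63 * 0.0102^0.54
  = 0.849 * 146 * 0.130574 * 0.084071
  = 1.3607 m/s.
Pipe area A = pi*D^2/4 = pi*0.158^2/4 = 0.0196 m^2.
Q = A * V = 0.0196 * 1.3607 = 0.0267 m^3/s.

0.0267


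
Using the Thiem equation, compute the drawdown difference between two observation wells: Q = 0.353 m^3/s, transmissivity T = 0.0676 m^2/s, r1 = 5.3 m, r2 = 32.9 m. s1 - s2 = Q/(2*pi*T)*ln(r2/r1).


Thiem equation: s1 - s2 = Q/(2*pi*T) * ln(r2/r1).
ln(r2/r1) = ln(32.9/5.3) = 1.8258.
Q/(2*pi*T) = 0.353 / (2*pi*0.0676) = 0.353 / 0.4247 = 0.8311.
s1 - s2 = 0.8311 * 1.8258 = 1.5174 m.

1.5174


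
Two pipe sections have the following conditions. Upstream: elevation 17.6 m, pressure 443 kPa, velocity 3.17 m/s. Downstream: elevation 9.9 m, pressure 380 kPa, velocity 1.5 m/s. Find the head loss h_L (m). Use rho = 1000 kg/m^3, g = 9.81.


Total head at each section: H = z + p/(rho*g) + V^2/(2g).
H1 = 17.6 + 443*1000/(1000*9.81) + 3.17^2/(2*9.81)
   = 17.6 + 45.158 + 0.5122
   = 63.27 m.
H2 = 9.9 + 380*1000/(1000*9.81) + 1.5^2/(2*9.81)
   = 9.9 + 38.736 + 0.1147
   = 48.751 m.
h_L = H1 - H2 = 63.27 - 48.751 = 14.52 m.

14.52


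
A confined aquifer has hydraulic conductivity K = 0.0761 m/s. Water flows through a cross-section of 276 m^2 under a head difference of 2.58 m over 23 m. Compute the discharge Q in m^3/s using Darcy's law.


Darcy's law: Q = K * A * i, where i = dh/L.
Hydraulic gradient i = 2.58 / 23 = 0.112174.
Q = 0.0761 * 276 * 0.112174
  = 2.3561 m^3/s.

2.3561


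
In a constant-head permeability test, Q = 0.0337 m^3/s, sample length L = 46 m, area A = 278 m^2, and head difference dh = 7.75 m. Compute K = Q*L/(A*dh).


From K = Q*L / (A*dh):
Numerator: Q*L = 0.0337 * 46 = 1.5502.
Denominator: A*dh = 278 * 7.75 = 2154.5.
K = 1.5502 / 2154.5 = 0.00072 m/s.

0.00072


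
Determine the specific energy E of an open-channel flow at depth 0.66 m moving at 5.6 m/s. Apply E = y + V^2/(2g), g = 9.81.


Specific energy E = y + V^2/(2g).
Velocity head = V^2/(2g) = 5.6^2 / (2*9.81) = 31.36 / 19.62 = 1.5984 m.
E = 0.66 + 1.5984 = 2.2584 m.

2.2584


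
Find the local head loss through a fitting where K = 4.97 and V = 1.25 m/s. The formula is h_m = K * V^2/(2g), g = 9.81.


Minor loss formula: h_m = K * V^2/(2g).
V^2 = 1.25^2 = 1.5625.
V^2/(2g) = 1.5625 / 19.62 = 0.0796 m.
h_m = 4.97 * 0.0796 = 0.3958 m.

0.3958


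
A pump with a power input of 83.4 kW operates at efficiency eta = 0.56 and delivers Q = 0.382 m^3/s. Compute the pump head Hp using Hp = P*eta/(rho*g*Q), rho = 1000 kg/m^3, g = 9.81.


Pump head formula: Hp = P * eta / (rho * g * Q).
Numerator: P * eta = 83.4 * 1000 * 0.56 = 46704.0 W.
Denominator: rho * g * Q = 1000 * 9.81 * 0.382 = 3747.42.
Hp = 46704.0 / 3747.42 = 12.46 m.

12.46


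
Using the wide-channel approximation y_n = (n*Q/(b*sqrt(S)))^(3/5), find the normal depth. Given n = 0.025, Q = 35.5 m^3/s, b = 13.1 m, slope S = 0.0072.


We use the wide-channel approximation y_n = (n*Q/(b*sqrt(S)))^(3/5).
sqrt(S) = sqrt(0.0072) = 0.084853.
Numerator: n*Q = 0.025 * 35.5 = 0.8875.
Denominator: b*sqrt(S) = 13.1 * 0.084853 = 1.111574.
arg = 0.7984.
y_n = 0.7984^(3/5) = 0.8737 m.

0.8737


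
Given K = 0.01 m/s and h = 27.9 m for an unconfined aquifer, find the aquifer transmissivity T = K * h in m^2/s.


Transmissivity is defined as T = K * h.
T = 0.01 * 27.9
  = 0.279 m^2/s.

0.279


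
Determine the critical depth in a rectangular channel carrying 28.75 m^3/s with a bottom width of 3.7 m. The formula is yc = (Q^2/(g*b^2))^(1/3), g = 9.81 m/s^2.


Using yc = (Q^2 / (g * b^2))^(1/3):
Q^2 = 28.75^2 = 826.56.
g * b^2 = 9.81 * 3.7^2 = 9.81 * 13.69 = 134.3.
Q^2 / (g*b^2) = 826.56 / 134.3 = 6.1546.
yc = 6.1546^(1/3) = 1.8326 m.

1.8326


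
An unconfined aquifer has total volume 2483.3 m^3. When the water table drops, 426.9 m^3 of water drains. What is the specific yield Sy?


Specific yield Sy = Volume drained / Total volume.
Sy = 426.9 / 2483.3
   = 0.1719.

0.1719


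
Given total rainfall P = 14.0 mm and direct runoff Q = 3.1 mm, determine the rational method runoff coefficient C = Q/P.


The runoff coefficient C = runoff depth / rainfall depth.
C = 3.1 / 14.0
  = 0.2214.

0.2214


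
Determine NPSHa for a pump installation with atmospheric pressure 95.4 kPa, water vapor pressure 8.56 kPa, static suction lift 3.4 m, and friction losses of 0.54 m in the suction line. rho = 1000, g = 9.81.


NPSHa = p_atm/(rho*g) - z_s - hf_s - p_vap/(rho*g).
p_atm/(rho*g) = 95.4*1000 / (1000*9.81) = 9.725 m.
p_vap/(rho*g) = 8.56*1000 / (1000*9.81) = 0.873 m.
NPSHa = 9.725 - 3.4 - 0.54 - 0.873
      = 4.91 m.

4.91


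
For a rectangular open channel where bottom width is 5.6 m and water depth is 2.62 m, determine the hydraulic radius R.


For a rectangular section:
Flow area A = b * y = 5.6 * 2.62 = 14.67 m^2.
Wetted perimeter P = b + 2y = 5.6 + 2*2.62 = 10.84 m.
Hydraulic radius R = A/P = 14.67 / 10.84 = 1.3535 m.

1.3535


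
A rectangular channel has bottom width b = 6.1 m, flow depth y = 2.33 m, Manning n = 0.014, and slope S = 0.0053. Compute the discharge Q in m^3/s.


For a rectangular channel, the cross-sectional area A = b * y = 6.1 * 2.33 = 14.21 m^2.
The wetted perimeter P = b + 2y = 6.1 + 2*2.33 = 10.76 m.
Hydraulic radius R = A/P = 14.21/10.76 = 1.3209 m.
Velocity V = (1/n)*R^(2/3)*S^(1/2) = (1/0.014)*1.3209^(2/3)*0.0053^(1/2) = 6.2603 m/s.
Discharge Q = A * V = 14.21 * 6.2603 = 88.977 m^3/s.

88.977


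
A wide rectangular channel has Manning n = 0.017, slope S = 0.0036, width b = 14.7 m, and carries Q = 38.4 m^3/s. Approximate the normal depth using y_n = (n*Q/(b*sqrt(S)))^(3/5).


We use the wide-channel approximation y_n = (n*Q/(b*sqrt(S)))^(3/5).
sqrt(S) = sqrt(0.0036) = 0.06.
Numerator: n*Q = 0.017 * 38.4 = 0.6528.
Denominator: b*sqrt(S) = 14.7 * 0.06 = 0.882.
arg = 0.7401.
y_n = 0.7401^(3/5) = 0.8348 m.

0.8348


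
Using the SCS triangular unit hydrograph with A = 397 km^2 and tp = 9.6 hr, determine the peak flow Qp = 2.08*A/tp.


SCS formula: Qp = 2.08 * A / tp.
Qp = 2.08 * 397 / 9.6
   = 825.76 / 9.6
   = 86.02 m^3/s per cm.

86.02


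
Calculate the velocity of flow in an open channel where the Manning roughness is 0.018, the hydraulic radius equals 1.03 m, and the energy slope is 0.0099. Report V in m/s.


Manning's equation gives V = (1/n) * R^(2/3) * S^(1/2).
First, compute R^(2/3) = 1.03^(2/3) = 1.0199.
Next, S^(1/2) = 0.0099^(1/2) = 0.099499.
Then 1/n = 1/0.018 = 55.56.
V = 55.56 * 1.0199 * 0.099499 = 5.6377 m/s.

5.6377


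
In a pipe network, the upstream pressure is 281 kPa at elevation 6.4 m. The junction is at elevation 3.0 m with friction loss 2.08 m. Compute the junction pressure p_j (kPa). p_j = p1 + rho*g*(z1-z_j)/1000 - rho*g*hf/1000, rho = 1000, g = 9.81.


Junction pressure: p_j = p1 + rho*g*(z1 - z_j)/1000 - rho*g*hf/1000.
Elevation term = 1000*9.81*(6.4 - 3.0)/1000 = 33.354 kPa.
Friction term = 1000*9.81*2.08/1000 = 20.405 kPa.
p_j = 281 + 33.354 - 20.405 = 293.95 kPa.

293.95


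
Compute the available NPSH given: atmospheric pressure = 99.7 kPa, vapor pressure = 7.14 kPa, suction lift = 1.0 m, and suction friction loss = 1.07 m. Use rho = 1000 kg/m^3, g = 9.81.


NPSHa = p_atm/(rho*g) - z_s - hf_s - p_vap/(rho*g).
p_atm/(rho*g) = 99.7*1000 / (1000*9.81) = 10.163 m.
p_vap/(rho*g) = 7.14*1000 / (1000*9.81) = 0.728 m.
NPSHa = 10.163 - 1.0 - 1.07 - 0.728
      = 7.37 m.

7.37


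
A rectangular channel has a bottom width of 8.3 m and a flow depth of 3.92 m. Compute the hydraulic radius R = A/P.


For a rectangular section:
Flow area A = b * y = 8.3 * 3.92 = 32.54 m^2.
Wetted perimeter P = b + 2y = 8.3 + 2*3.92 = 16.14 m.
Hydraulic radius R = A/P = 32.54 / 16.14 = 2.0159 m.

2.0159


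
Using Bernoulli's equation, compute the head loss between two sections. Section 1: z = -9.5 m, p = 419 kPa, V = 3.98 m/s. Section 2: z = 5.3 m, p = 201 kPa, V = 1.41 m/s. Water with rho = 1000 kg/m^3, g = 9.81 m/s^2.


Total head at each section: H = z + p/(rho*g) + V^2/(2g).
H1 = -9.5 + 419*1000/(1000*9.81) + 3.98^2/(2*9.81)
   = -9.5 + 42.712 + 0.8074
   = 34.019 m.
H2 = 5.3 + 201*1000/(1000*9.81) + 1.41^2/(2*9.81)
   = 5.3 + 20.489 + 0.1013
   = 25.891 m.
h_L = H1 - H2 = 34.019 - 25.891 = 8.128 m.

8.128


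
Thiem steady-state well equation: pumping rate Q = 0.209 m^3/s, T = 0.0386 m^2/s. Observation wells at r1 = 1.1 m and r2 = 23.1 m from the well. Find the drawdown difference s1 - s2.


Thiem equation: s1 - s2 = Q/(2*pi*T) * ln(r2/r1).
ln(r2/r1) = ln(23.1/1.1) = 3.0445.
Q/(2*pi*T) = 0.209 / (2*pi*0.0386) = 0.209 / 0.2425 = 0.8617.
s1 - s2 = 0.8617 * 3.0445 = 2.6236 m.

2.6236


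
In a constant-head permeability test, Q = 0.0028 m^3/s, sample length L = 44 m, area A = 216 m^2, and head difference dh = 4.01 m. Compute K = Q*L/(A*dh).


From K = Q*L / (A*dh):
Numerator: Q*L = 0.0028 * 44 = 0.1232.
Denominator: A*dh = 216 * 4.01 = 866.16.
K = 0.1232 / 866.16 = 0.000142 m/s.

0.000142


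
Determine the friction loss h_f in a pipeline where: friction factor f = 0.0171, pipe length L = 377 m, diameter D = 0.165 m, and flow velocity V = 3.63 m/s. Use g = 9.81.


Darcy-Weisbach equation: h_f = f * (L/D) * V^2/(2g).
f * L/D = 0.0171 * 377/0.165 = 39.0709.
V^2/(2g) = 3.63^2 / (2*9.81) = 13.1769 / 19.62 = 0.6716 m.
h_f = 39.0709 * 0.6716 = 26.24 m.

26.24


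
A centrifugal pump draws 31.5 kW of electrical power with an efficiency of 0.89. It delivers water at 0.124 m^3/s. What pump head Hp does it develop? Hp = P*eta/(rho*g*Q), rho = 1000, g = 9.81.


Pump head formula: Hp = P * eta / (rho * g * Q).
Numerator: P * eta = 31.5 * 1000 * 0.89 = 28035.0 W.
Denominator: rho * g * Q = 1000 * 9.81 * 0.124 = 1216.44.
Hp = 28035.0 / 1216.44 = 23.05 m.

23.05


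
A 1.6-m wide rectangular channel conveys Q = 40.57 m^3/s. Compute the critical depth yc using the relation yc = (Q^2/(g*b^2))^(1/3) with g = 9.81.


Using yc = (Q^2 / (g * b^2))^(1/3):
Q^2 = 40.57^2 = 1645.92.
g * b^2 = 9.81 * 1.6^2 = 9.81 * 2.56 = 25.11.
Q^2 / (g*b^2) = 1645.92 / 25.11 = 65.5484.
yc = 65.5484^(1/3) = 4.0318 m.

4.0318


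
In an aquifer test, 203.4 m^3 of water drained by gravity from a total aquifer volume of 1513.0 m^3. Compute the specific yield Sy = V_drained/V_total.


Specific yield Sy = Volume drained / Total volume.
Sy = 203.4 / 1513.0
   = 0.1344.

0.1344


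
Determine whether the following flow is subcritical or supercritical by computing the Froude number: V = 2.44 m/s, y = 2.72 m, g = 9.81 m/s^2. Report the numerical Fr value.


The Froude number is defined as Fr = V / sqrt(g*y).
g*y = 9.81 * 2.72 = 26.6832.
sqrt(g*y) = sqrt(26.6832) = 5.1656.
Fr = 2.44 / 5.1656 = 0.4724.
Since Fr < 1, the flow is subcritical.

0.4724


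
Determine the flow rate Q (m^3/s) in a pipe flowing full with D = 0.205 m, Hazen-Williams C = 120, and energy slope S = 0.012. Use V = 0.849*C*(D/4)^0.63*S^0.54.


For a full circular pipe, R = D/4 = 0.205/4 = 0.0512 m.
V = 0.849 * 120 * 0.0512^0.63 * 0.012^0.54
  = 0.849 * 120 * 0.153853 * 0.091782
  = 1.4386 m/s.
Pipe area A = pi*D^2/4 = pi*0.205^2/4 = 0.033 m^2.
Q = A * V = 0.033 * 1.4386 = 0.0475 m^3/s.

0.0475


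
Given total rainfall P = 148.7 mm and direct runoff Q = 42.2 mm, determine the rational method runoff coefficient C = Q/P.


The runoff coefficient C = runoff depth / rainfall depth.
C = 42.2 / 148.7
  = 0.2838.

0.2838


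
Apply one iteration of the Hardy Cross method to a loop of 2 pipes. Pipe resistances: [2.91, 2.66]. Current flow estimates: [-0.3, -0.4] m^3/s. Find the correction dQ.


Numerator terms (r*Q*|Q|): 2.91*-0.3*|-0.3| = -0.2619; 2.66*-0.4*|-0.4| = -0.4256.
Sum of numerator = -0.6875.
Denominator terms (r*|Q|): 2.91*|-0.3| = 0.873; 2.66*|-0.4| = 1.064.
2 * sum of denominator = 2 * 1.937 = 3.874.
dQ = --0.6875 / 3.874 = 0.1775 m^3/s.

0.1775


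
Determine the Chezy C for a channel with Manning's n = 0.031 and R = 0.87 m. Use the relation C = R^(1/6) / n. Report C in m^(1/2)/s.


The Chezy coefficient relates to Manning's n through C = R^(1/6) / n.
R^(1/6) = 0.87^(1/6) = 0.977057.
C = 0.977057 / 0.031 = 31.52 m^(1/2)/s.

31.52


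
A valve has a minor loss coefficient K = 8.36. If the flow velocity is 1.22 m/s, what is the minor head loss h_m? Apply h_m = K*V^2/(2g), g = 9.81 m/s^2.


Minor loss formula: h_m = K * V^2/(2g).
V^2 = 1.22^2 = 1.4884.
V^2/(2g) = 1.4884 / 19.62 = 0.0759 m.
h_m = 8.36 * 0.0759 = 0.6342 m.

0.6342


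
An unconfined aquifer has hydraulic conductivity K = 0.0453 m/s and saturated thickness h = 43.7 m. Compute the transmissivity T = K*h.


Transmissivity is defined as T = K * h.
T = 0.0453 * 43.7
  = 1.9796 m^2/s.

1.9796


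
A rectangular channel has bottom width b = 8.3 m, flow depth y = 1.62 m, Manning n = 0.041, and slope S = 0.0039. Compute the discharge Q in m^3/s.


For a rectangular channel, the cross-sectional area A = b * y = 8.3 * 1.62 = 13.45 m^2.
The wetted perimeter P = b + 2y = 8.3 + 2*1.62 = 11.54 m.
Hydraulic radius R = A/P = 13.45/11.54 = 1.1652 m.
Velocity V = (1/n)*R^(2/3)*S^(1/2) = (1/0.041)*1.1652^(2/3)*0.0039^(1/2) = 1.6866 m/s.
Discharge Q = A * V = 13.45 * 1.6866 = 22.678 m^3/s.

22.678


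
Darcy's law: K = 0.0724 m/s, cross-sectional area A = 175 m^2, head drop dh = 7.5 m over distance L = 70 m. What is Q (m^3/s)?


Darcy's law: Q = K * A * i, where i = dh/L.
Hydraulic gradient i = 7.5 / 70 = 0.107143.
Q = 0.0724 * 175 * 0.107143
  = 1.3575 m^3/s.

1.3575


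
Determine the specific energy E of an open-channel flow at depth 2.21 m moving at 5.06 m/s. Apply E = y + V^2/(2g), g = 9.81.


Specific energy E = y + V^2/(2g).
Velocity head = V^2/(2g) = 5.06^2 / (2*9.81) = 25.6036 / 19.62 = 1.305 m.
E = 2.21 + 1.305 = 3.515 m.

3.515


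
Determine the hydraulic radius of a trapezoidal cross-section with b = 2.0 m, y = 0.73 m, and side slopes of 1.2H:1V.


For a trapezoidal section with side slope z:
A = (b + z*y)*y = (2.0 + 1.2*0.73)*0.73 = 2.099 m^2.
P = b + 2*y*sqrt(1 + z^2) = 2.0 + 2*0.73*sqrt(1 + 1.2^2) = 4.281 m.
R = A/P = 2.099 / 4.281 = 0.4905 m.

0.4905


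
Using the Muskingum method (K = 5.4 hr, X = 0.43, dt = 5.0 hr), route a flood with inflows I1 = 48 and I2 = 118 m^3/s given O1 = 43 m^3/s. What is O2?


Muskingum coefficients:
denom = 2*K*(1-X) + dt = 2*5.4*(1-0.43) + 5.0 = 11.156.
C0 = (dt - 2*K*X)/denom = (5.0 - 2*5.4*0.43)/11.156 = 0.0319.
C1 = (dt + 2*K*X)/denom = (5.0 + 2*5.4*0.43)/11.156 = 0.8645.
C2 = (2*K*(1-X) - dt)/denom = 0.1036.
O2 = C0*I2 + C1*I1 + C2*O1
   = 0.0319*118 + 0.8645*48 + 0.1036*43
   = 49.72 m^3/s.

49.72


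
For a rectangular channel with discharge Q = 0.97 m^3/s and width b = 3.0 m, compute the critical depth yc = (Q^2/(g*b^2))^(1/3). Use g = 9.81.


Using yc = (Q^2 / (g * b^2))^(1/3):
Q^2 = 0.97^2 = 0.94.
g * b^2 = 9.81 * 3.0^2 = 9.81 * 9.0 = 88.29.
Q^2 / (g*b^2) = 0.94 / 88.29 = 0.0106.
yc = 0.0106^(1/3) = 0.2201 m.

0.2201


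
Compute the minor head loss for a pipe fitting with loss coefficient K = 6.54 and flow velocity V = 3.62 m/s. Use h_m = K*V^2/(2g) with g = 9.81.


Minor loss formula: h_m = K * V^2/(2g).
V^2 = 3.62^2 = 13.1044.
V^2/(2g) = 13.1044 / 19.62 = 0.6679 m.
h_m = 6.54 * 0.6679 = 4.3681 m.

4.3681


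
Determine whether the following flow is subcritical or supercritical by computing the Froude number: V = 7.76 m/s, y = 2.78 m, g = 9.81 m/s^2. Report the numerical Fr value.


The Froude number is defined as Fr = V / sqrt(g*y).
g*y = 9.81 * 2.78 = 27.2718.
sqrt(g*y) = sqrt(27.2718) = 5.2222.
Fr = 7.76 / 5.2222 = 1.486.
Since Fr > 1, the flow is supercritical.

1.486


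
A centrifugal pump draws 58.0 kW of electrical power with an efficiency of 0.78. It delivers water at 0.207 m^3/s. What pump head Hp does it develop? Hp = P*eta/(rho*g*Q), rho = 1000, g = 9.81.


Pump head formula: Hp = P * eta / (rho * g * Q).
Numerator: P * eta = 58.0 * 1000 * 0.78 = 45240.0 W.
Denominator: rho * g * Q = 1000 * 9.81 * 0.207 = 2030.67.
Hp = 45240.0 / 2030.67 = 22.28 m.

22.28


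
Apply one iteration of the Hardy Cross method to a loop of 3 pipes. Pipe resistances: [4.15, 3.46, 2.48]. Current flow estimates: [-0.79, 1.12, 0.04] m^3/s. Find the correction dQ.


Numerator terms (r*Q*|Q|): 4.15*-0.79*|-0.79| = -2.59; 3.46*1.12*|1.12| = 4.3402; 2.48*0.04*|0.04| = 0.004.
Sum of numerator = 1.7542.
Denominator terms (r*|Q|): 4.15*|-0.79| = 3.2785; 3.46*|1.12| = 3.8752; 2.48*|0.04| = 0.0992.
2 * sum of denominator = 2 * 7.2529 = 14.5058.
dQ = -1.7542 / 14.5058 = -0.1209 m^3/s.

-0.1209


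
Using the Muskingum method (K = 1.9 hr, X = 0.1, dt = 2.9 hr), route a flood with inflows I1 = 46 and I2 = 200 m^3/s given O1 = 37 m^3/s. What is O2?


Muskingum coefficients:
denom = 2*K*(1-X) + dt = 2*1.9*(1-0.1) + 2.9 = 6.32.
C0 = (dt - 2*K*X)/denom = (2.9 - 2*1.9*0.1)/6.32 = 0.3987.
C1 = (dt + 2*K*X)/denom = (2.9 + 2*1.9*0.1)/6.32 = 0.519.
C2 = (2*K*(1-X) - dt)/denom = 0.0823.
O2 = C0*I2 + C1*I1 + C2*O1
   = 0.3987*200 + 0.519*46 + 0.0823*37
   = 106.66 m^3/s.

106.66


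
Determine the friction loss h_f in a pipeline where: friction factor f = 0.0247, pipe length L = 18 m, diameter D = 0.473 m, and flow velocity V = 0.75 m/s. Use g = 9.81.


Darcy-Weisbach equation: h_f = f * (L/D) * V^2/(2g).
f * L/D = 0.0247 * 18/0.473 = 0.94.
V^2/(2g) = 0.75^2 / (2*9.81) = 0.5625 / 19.62 = 0.0287 m.
h_f = 0.94 * 0.0287 = 0.027 m.

0.027


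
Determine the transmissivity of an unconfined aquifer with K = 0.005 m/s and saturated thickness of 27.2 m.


Transmissivity is defined as T = K * h.
T = 0.005 * 27.2
  = 0.136 m^2/s.

0.136


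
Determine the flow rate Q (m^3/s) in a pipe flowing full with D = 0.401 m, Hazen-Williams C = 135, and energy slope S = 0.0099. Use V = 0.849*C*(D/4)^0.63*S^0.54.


For a full circular pipe, R = D/4 = 0.401/4 = 0.1003 m.
V = 0.849 * 135 * 0.1003^0.63 * 0.0099^0.54
  = 0.849 * 135 * 0.234792 * 0.082726
  = 2.2262 m/s.
Pipe area A = pi*D^2/4 = pi*0.401^2/4 = 0.1263 m^2.
Q = A * V = 0.1263 * 2.2262 = 0.2812 m^3/s.

0.2812
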